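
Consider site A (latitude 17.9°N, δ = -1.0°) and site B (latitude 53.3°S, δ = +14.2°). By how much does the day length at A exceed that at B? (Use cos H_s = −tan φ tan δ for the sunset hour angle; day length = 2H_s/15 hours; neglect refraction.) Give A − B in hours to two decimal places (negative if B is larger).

A: H_s = arccos(−tan 17.9° · tan -1.0°) = 89.68°, so 2H_s/15 = 11.9573 h.
B: H_s = arccos(−tan -53.3° · tan 14.2°) = 70.15°, so 2H_s/15 = 9.3533 h.
A − B = 11.9573 − 9.3533 = 2.6040 h.

+2.60 h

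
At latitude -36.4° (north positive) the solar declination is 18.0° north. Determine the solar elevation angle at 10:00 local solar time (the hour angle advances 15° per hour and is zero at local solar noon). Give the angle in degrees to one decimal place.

28.7°

Hour angle H = 15° × (10 − 12) = -30.00°.
cos θ_z = sin φ sin δ + cos φ cos δ cos H = (-0.5934)(0.3090) + (0.8049)(0.9511)(0.8660) = 0.4796.
θ_z = arccos(0.4796) = 61.34°, so the elevation is 90° − 61.34° = 28.66°.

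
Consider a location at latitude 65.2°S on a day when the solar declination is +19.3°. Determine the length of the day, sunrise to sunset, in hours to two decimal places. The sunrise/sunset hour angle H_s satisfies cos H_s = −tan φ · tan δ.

5.43 hours

The sunset hour angle satisfies cos H_s = −tan φ tan δ = 0.7579, giving H_s = 40.72°.
Day length = 2 H_s / 15° h⁻¹ = 81.44° / 15 = 5.429 h.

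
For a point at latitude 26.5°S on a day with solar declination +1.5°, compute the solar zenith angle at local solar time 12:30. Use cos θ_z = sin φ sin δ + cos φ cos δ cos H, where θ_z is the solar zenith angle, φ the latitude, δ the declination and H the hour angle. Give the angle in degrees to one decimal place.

Hour angle H = 15° × (12.5 − 12) = 7.50°.
cos θ_z = sin φ sin δ + cos φ cos δ cos H = (-0.4462)(0.0262) + (0.8949)(0.9997)(0.9914) = 0.8752.
θ_z = arccos(0.8752) = 28.93°.

28.9°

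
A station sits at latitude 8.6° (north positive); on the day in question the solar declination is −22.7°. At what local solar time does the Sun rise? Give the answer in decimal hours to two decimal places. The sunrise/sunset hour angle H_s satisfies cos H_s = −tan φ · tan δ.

cos H_s = −tan(8.6°) · tan(-22.7°) = 0.0633, so H_s = arccos(0.0633) = 86.37°.
Sunrise is at 12 − H_s/15 = 12 − 5.758 = 6.242 h local solar time.

6.24 h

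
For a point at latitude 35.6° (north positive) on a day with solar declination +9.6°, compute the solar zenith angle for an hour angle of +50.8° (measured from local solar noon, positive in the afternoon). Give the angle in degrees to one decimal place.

52.9°

cos θ_z = sin(35.6°) sin(9.6°) + cos(35.6°) cos(9.6°) cos(50.80°) = 0.0971 + 0.5067 = 0.6038.
θ_z = arccos(0.6038) = 52.86°.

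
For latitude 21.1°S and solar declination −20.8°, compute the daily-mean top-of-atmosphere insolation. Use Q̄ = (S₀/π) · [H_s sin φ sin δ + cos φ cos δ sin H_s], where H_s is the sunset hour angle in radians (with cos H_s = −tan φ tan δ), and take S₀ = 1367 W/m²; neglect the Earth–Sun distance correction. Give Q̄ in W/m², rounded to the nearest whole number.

−tan φ tan δ = −(-0.3859)(-0.3799) = -0.1466; H_s = arccos(-0.1466) = 98.43°. In radians, H_s = 1.7179.
H_s sin φ sin δ = 1.7179 × -0.3600 × -0.3551 = 0.2196.
cos φ cos δ sin H_s = 0.9330 × 0.9348 × 0.9892 = 0.8627.
Q̄ = (1367/π) × (0.2196 + 0.8627) = 435.13 × 1.0823 = 470.94 W/m².

471 W/m²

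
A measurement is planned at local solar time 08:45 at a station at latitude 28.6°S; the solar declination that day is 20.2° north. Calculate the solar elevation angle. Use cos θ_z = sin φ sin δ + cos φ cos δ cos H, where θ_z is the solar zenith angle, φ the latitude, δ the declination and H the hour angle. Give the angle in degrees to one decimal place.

22.2°

Hour angle H = 15° × (8.75 − 12) = -48.75°.
cos θ_z = sin φ sin δ + cos φ cos δ cos H = (-0.4787)(0.3453) + (0.8780)(0.9385)(0.6593) = 0.3780.
θ_z = arccos(0.3780) = 67.79°, so the elevation is 90° − 67.79° = 22.21°.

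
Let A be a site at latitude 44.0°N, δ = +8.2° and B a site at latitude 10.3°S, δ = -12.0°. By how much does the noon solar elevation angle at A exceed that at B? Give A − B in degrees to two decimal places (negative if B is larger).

-34.10°

A: 90° − |44.0 − (8.2)| = 54.20°.
B: 90° − |-10.3 − (-12.0)| = 88.30°.
A − B = 54.20 − 88.30 = -34.10°.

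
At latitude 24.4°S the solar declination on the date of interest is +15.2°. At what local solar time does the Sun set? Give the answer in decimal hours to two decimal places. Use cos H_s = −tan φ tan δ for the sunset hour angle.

17.53 h

The sunset hour angle satisfies cos H_s = −tan φ tan δ = 0.1232, giving H_s = 82.92°.
Sunset is at 12 + H_s/15 = 12 + 5.528 = 17.528 h local solar time.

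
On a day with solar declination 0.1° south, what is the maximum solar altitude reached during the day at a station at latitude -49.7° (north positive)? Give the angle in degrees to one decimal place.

At local solar noon the hour angle is zero, so the elevation is 90° − |φ − δ| = 90° − |-49.7° − (-0.1°)| = 90° − 49.6° = 40.4°.

40.4°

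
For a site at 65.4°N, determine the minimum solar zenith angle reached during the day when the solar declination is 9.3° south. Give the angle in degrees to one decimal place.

At local solar noon the hour angle is zero, so the zenith angle is |φ − δ| = |65.4° − (-9.3°)| = 74.7°.

74.7°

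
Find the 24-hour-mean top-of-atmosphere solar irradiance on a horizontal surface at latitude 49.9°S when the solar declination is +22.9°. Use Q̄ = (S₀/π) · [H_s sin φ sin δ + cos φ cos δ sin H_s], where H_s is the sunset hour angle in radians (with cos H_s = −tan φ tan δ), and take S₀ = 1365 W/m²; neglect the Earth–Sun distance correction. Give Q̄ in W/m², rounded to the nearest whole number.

−tan φ tan δ = −(-1.1875)(0.4224) = 0.5016; H_s = arccos(0.5016) = 59.89°. In radians, H_s = 1.0453.
H_s sin φ sin δ = 1.0453 × -0.7649 × 0.3891 = -0.3111.
cos φ cos δ sin H_s = 0.6441 × 0.9212 × 0.8651 = 0.5133.
Q̄ = (1365/π) × (-0.3111 + 0.5133) = 434.49 × 0.2022 = 87.85 W/m².

88 W/m²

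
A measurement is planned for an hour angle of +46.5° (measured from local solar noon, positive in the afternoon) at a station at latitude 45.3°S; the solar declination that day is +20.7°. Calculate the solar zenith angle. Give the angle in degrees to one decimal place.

cos θ_z = sin φ sin δ + cos φ cos δ cos H = (-0.7108)(0.3535) + (0.7034)(0.9354)(0.6884) = 0.2017.
θ_z = arccos(0.2017) = 78.36°.

78.4°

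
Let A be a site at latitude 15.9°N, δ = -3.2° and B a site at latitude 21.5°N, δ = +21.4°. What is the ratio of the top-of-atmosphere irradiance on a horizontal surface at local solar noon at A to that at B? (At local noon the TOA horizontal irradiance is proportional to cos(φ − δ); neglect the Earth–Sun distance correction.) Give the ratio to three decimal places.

A: cos θ_z = cos(15.9° − (-3.2°)) = 0.9449.
B: cos θ_z = cos(21.5° − (21.4°)) = 1.0000.
Ratio A/B = 0.9449 / 1.0000 = 0.9449.

0.945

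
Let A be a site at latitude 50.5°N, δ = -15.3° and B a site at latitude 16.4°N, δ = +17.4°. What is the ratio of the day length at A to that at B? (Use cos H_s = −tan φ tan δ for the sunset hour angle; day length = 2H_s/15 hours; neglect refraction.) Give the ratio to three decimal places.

A: H_s = arccos(−tan 50.5° · tan -15.3°) = 70.62°, so 2H_s/15 = 9.4160 h.
B: H_s = arccos(−tan 16.4° · tan 17.4°) = 95.29°, so 2H_s/15 = 12.7053 h.
Ratio A/B = 9.4160 / 12.7053 = 0.7411.

0.741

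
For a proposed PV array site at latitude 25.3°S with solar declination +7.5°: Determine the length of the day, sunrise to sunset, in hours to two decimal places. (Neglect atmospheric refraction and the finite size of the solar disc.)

−tan φ tan δ = −(-0.4727)(0.1317) = 0.0623; H_s = arccos(0.0623) = 86.43°.
Day length = 2 H_s / 15° h⁻¹ = 172.86° / 15 = 11.524 h.

11.52 hours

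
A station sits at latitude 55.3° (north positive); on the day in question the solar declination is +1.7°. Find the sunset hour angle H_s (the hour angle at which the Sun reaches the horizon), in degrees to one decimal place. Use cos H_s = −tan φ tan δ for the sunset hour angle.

−tan φ tan δ = −(1.4442)(0.0297) = -0.0429; H_s = arccos(-0.0429) = 92.46°.

92.5°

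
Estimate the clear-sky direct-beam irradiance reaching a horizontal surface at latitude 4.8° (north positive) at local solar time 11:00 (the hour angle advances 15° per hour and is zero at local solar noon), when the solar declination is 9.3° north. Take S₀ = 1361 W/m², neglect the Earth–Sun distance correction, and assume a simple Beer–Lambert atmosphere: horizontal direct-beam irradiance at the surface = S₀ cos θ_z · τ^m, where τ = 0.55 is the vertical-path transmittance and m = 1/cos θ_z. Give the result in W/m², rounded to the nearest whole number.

705 W/m²

Hour angle H = 15° × (11 − 12) = -15.00°.
cos θ_z = sin φ sin δ + cos φ cos δ cos H = (0.0837)(0.1616) + (0.9965)(0.9869)(0.9659) = 0.9634.
Air mass m = 1/cos θ_z = 1/0.9634 = 1.038; τ^m = 0.55^1.038 = 0.5376.
Surface direct beam = 1361 × 0.9634 × 0.5376 = 704.89 W/m².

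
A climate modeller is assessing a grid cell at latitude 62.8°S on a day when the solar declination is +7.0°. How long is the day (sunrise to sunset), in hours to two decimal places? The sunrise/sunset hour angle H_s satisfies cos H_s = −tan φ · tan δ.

10.16 hours

The sunset hour angle satisfies cos H_s = −tan φ tan δ = 0.2389, giving H_s = 76.18°.
Day length = 2 H_s / 15° h⁻¹ = 152.36° / 15 = 10.157 h.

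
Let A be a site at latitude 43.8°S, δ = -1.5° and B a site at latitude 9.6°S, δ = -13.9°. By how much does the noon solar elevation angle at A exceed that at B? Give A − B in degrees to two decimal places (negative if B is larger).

A: 90° − |-43.8 − (-1.5)| = 47.70°.
B: 90° − |-9.6 − (-13.9)| = 85.70°.
A − B = 47.70 − 85.70 = -38.00°.

-38.00°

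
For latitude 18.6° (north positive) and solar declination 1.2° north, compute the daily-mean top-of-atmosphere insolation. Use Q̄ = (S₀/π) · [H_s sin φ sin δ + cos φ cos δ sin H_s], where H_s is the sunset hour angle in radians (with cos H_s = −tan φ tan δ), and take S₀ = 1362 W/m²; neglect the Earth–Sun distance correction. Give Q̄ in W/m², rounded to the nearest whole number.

415 W/m²

The sunset hour angle satisfies cos H_s = −tan φ tan δ = -0.0070, giving H_s = 90.40°. In radians, H_s = 1.5778.
H_s sin φ sin δ = 1.5778 × 0.3190 × 0.0209 = 0.0105.
cos φ cos δ sin H_s = 0.9478 × 0.9998 × 1.0000 = 0.9476.
Q̄ = (1362/π) × (0.0105 + 0.9476) = 433.54 × 0.9581 = 415.37 W/m².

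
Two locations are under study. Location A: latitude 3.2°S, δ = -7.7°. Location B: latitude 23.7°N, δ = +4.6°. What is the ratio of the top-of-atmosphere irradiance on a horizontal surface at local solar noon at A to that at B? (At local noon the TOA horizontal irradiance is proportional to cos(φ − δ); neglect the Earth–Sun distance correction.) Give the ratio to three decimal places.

1.055

A: cos θ_z = cos(-3.2° − (-7.7°)) = 0.9969.
B: cos θ_z = cos(23.7° − (4.6°)) = 0.9449.
Ratio A/B = 0.9969 / 0.9449 = 1.0550.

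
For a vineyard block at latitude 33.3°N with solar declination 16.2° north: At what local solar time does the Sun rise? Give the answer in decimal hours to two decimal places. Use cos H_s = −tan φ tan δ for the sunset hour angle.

−tan φ tan δ = −(0.6569)(0.2905) = -0.1908; H_s = arccos(-0.1908) = 101.00°.
Sunrise is at 12 − H_s/15 = 12 − 6.733 = 5.267 h local solar time.

5.27 h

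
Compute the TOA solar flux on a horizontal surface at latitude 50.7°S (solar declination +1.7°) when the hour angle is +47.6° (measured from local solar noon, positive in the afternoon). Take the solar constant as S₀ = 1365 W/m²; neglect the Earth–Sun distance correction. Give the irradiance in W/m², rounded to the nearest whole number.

551 W/m²

With φ = -50.7°, δ = 1.7°, H = 47.60°: sin φ sin δ = -0.0230, cos φ cos δ cos H = 0.4269, so cos θ_z = 0.4039.
Top-of-atmosphere irradiance = S₀ cos θ_z = 1365 × 0.4039 = 551.32 W/m².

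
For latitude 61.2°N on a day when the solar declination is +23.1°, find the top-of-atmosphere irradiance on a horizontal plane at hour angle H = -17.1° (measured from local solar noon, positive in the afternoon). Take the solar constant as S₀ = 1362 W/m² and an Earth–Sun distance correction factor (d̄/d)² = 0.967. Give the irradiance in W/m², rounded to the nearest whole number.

1011 W/m²

cos θ_z = sin φ sin δ + cos φ cos δ cos H = (0.8763)(0.3923) + (0.4818)(0.9198)(0.9558) = 0.7673.
Top-of-atmosphere irradiance = S₀ (d̄/d)² cos θ_z = 1362 × 0.967 × 0.7673 = 1010.58 W/m².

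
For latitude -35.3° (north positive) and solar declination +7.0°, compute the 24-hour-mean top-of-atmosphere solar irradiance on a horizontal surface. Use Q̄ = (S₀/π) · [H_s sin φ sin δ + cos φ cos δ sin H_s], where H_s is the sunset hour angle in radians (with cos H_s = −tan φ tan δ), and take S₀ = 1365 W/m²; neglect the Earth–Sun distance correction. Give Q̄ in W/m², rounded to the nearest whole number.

305 W/m²

cos H_s = −tan(-35.3°) · tan(7.0°) = 0.0869, so H_s = arccos(0.0869) = 85.01°. In radians, H_s = 1.4837.
H_s sin φ sin δ = 1.4837 × -0.5779 × 0.1219 = -0.1045.
cos φ cos δ sin H_s = 0.8161 × 0.9925 × 0.9962 = 0.8069.
Q̄ = (1365/π) × (-0.1045 + 0.8069) = 434.49 × 0.7024 = 305.19 W/m².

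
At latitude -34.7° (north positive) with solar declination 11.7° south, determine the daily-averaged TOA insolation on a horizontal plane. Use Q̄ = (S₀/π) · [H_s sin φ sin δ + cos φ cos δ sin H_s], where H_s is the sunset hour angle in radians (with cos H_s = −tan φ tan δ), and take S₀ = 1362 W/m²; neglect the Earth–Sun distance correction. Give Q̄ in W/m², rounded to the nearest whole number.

The sunset hour angle satisfies cos H_s = −tan φ tan δ = -0.1434, giving H_s = 98.24°. In radians, H_s = 1.7146.
H_s sin φ sin δ = 1.7146 × -0.5693 × -0.2028 = 0.1980.
cos φ cos δ sin H_s = 0.8221 × 0.9792 × 0.9897 = 0.7967.
Q̄ = (1362/π) × (0.1980 + 0.7967) = 433.54 × 0.9947 = 431.24 W/m².

431 W/m²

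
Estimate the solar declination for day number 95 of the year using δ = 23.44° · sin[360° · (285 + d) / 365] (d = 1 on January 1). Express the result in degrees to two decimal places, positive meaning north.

360 × (285 + 95) / 365 = 374.795°; sin(374.795°) = 0.2554.
δ = 23.44 × 0.2554 = 5.987° ≈ +5.99°.

+5.99°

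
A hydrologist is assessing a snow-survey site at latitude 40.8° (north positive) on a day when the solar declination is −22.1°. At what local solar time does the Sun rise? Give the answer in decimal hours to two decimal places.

−tan φ tan δ = −(0.8632)(-0.4061) = 0.3505; H_s = arccos(0.3505) = 69.48°.
Sunrise is at 12 − H_s/15 = 12 − 4.632 = 7.368 h local solar time.

7.37 h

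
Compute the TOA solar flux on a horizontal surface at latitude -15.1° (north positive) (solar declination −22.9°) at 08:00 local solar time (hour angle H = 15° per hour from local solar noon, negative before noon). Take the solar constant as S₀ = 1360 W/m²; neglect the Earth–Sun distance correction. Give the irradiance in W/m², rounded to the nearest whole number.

743 W/m²

Hour angle H = 15° × (8 − 12) = -60.00°.
cos θ_z = sin(-15.1°) sin(-22.9°) + cos(-15.1°) cos(-22.9°) cos(-60.00°) = 0.1014 + 0.4447 = 0.5461.
Top-of-atmosphere irradiance = S₀ cos θ_z = 1360 × 0.5461 = 742.70 W/m².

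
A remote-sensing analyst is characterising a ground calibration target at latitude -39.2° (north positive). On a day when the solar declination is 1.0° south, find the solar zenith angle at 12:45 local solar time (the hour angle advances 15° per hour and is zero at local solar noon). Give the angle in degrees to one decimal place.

Hour angle H = 15° × (12.75 − 12) = 11.25°.
cos θ_z = sin(-39.2°) sin(-1.0°) + cos(-39.2°) cos(-1.0°) cos(11.25°) = 0.0110 + 0.7599 = 0.7709.
θ_z = arccos(0.7709) = 39.57°.

39.6°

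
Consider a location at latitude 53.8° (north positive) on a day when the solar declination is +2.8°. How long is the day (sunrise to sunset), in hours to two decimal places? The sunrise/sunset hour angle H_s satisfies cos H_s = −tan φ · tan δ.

12.51 hours

−tan φ tan δ = −(1.3663)(0.0489) = -0.0668; H_s = arccos(-0.0668) = 93.83°.
Day length = 2 H_s / 15° h⁻¹ = 187.66° / 15 = 12.511 h.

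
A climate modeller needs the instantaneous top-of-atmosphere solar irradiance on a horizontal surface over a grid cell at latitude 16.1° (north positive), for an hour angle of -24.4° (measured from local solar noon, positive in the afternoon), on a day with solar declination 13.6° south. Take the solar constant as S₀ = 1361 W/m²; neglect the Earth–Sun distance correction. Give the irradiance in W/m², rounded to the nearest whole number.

1069 W/m²

cos θ_z = sin(16.1°) sin(-13.6°) + cos(16.1°) cos(-13.6°) cos(-24.40°) = -0.0652 + 0.8504 = 0.7852.
Top-of-atmosphere irradiance = S₀ cos θ_z = 1361 × 0.7852 = 1068.66 W/m².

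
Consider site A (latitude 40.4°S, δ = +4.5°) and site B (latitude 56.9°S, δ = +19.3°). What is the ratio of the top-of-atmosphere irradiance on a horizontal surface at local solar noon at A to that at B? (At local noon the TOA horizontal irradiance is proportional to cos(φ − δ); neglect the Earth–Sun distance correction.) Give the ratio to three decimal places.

A: cos θ_z = cos(-40.4° − (4.5°)) = 0.7083.
B: cos θ_z = cos(-56.9° − (19.3°)) = 0.2385.
Ratio A/B = 0.7083 / 0.2385 = 2.9698.

2.970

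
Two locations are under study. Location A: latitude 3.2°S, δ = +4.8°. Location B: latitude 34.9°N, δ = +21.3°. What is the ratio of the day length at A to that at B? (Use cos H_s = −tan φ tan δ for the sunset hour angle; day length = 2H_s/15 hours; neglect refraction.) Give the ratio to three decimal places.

0.848

A: H_s = arccos(−tan -3.2° · tan 4.8°) = 89.73°, so 2H_s/15 = 11.9640 h.
B: H_s = arccos(−tan 34.9° · tan 21.3°) = 105.78°, so 2H_s/15 = 14.1040 h.
Ratio A/B = 11.9640 / 14.1040 = 0.8483.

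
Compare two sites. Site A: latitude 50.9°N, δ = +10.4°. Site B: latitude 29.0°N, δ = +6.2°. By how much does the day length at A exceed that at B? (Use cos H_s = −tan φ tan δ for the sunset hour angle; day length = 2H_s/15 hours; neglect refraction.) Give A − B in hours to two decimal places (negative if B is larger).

A: H_s = arccos(−tan 50.9° · tan 10.4°) = 103.05°, so 2H_s/15 = 13.7400 h.
B: H_s = arccos(−tan 29.0° · tan 6.2°) = 93.45°, so 2H_s/15 = 12.4600 h.
A − B = 13.7400 − 12.4600 = 1.2800 h.

+1.28 h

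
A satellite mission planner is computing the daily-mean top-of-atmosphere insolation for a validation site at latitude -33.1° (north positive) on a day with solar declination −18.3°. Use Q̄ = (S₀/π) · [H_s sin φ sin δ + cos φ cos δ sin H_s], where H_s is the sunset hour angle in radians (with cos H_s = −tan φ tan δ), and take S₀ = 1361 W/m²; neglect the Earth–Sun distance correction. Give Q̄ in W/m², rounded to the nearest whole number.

−tan φ tan δ = −(-0.6519)(-0.3307) = -0.2156; H_s = arccos(-0.2156) = 102.45°. In radians, H_s = 1.7881.
H_s sin φ sin δ = 1.7881 × -0.5461 × -0.3140 = 0.3066.
cos φ cos δ sin H_s = 0.8377 × 0.9494 × 0.9765 = 0.7766.
Q̄ = (1361/π) × (0.3066 + 0.7766) = 433.22 × 1.0832 = 469.26 W/m².

469 W/m²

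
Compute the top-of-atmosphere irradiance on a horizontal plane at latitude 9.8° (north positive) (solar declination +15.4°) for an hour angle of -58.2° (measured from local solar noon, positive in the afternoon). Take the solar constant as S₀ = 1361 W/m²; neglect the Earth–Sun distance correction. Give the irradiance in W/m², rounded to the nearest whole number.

cos θ_z = sin(9.8°) sin(15.4°) + cos(9.8°) cos(15.4°) cos(-58.20°) = 0.0452 + 0.5006 = 0.5458.
Top-of-atmosphere irradiance = S₀ cos θ_z = 1361 × 0.5458 = 742.83 W/m².

743 W/m²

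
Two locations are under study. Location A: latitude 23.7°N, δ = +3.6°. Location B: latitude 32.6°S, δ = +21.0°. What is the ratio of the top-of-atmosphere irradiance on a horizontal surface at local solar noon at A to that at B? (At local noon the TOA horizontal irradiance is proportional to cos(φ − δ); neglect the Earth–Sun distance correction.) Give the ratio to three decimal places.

A: cos θ_z = cos(23.7° − (3.6°)) = 0.9391.
B: cos θ_z = cos(-32.6° − (21.0°)) = 0.5934.
Ratio A/B = 0.9391 / 0.5934 = 1.5826.

1.583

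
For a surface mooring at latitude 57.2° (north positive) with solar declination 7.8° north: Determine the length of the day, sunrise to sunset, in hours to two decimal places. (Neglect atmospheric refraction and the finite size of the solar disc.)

13.64 hours

The sunset hour angle satisfies cos H_s = −tan φ tan δ = -0.2126, giving H_s = 102.27°.
Day length = 2 H_s / 15° h⁻¹ = 204.54° / 15 = 13.636 h.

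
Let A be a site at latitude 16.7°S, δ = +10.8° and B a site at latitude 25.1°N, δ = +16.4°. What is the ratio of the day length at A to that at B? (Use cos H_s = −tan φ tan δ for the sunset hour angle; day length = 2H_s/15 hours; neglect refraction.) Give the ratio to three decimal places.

0.886

A: H_s = arccos(−tan -16.7° · tan 10.8°) = 86.72°, so 2H_s/15 = 11.5627 h.
B: H_s = arccos(−tan 25.1° · tan 16.4°) = 97.92°, so 2H_s/15 = 13.0560 h.
Ratio A/B = 11.5627 / 13.0560 = 0.8856.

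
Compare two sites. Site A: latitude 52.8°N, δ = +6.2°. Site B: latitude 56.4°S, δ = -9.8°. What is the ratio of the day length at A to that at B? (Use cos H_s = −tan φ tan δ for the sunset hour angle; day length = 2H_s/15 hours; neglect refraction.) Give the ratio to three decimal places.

A: H_s = arccos(−tan 52.8° · tan 6.2°) = 98.23°, so 2H_s/15 = 13.0973 h.
B: H_s = arccos(−tan -56.4° · tan -9.8°) = 105.07°, so 2H_s/15 = 14.0093 h.
Ratio A/B = 13.0973 / 14.0093 = 0.9349.

0.935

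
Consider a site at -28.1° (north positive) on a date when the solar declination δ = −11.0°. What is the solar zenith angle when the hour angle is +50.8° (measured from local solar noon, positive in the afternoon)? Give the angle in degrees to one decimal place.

50.4°

cos θ_z = sin φ sin δ + cos φ cos δ cos H = (-0.4710)(-0.1908) + (0.8821)(0.9816)(0.6320) = 0.6371.
θ_z = arccos(0.6371) = 50.42°.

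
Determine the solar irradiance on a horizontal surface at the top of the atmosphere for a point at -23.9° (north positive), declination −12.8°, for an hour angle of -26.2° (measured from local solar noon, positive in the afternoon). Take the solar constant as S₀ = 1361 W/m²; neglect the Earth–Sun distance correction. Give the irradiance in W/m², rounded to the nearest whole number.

cos θ_z = sin φ sin δ + cos φ cos δ cos H = (-0.4051)(-0.2215) + (0.9143)(0.9751)(0.8973) = 0.8897.
Top-of-atmosphere irradiance = S₀ cos θ_z = 1361 × 0.8897 = 1210.88 W/m².

1211 W/m²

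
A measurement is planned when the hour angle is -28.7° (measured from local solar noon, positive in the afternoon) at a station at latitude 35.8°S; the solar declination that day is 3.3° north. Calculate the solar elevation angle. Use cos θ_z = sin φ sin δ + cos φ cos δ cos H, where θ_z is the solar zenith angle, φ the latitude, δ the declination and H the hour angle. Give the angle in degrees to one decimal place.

With φ = -35.8°, δ = 3.3°, H = -28.70°: sin φ sin δ = -0.0337, cos φ cos δ cos H = 0.7102, so cos θ_z = 0.6765.
θ_z = arccos(0.6765) = 47.43°, so the elevation is 90° − 47.43° = 42.57°.

42.6°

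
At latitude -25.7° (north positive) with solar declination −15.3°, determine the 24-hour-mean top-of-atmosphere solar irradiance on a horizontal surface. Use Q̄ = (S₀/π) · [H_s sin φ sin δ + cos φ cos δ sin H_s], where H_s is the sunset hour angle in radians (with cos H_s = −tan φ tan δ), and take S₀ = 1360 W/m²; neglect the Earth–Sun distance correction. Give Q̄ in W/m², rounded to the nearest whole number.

457 W/m²

cos H_s = −tan(-25.7°) · tan(-15.3°) = -0.1317, so H_s = arccos(-0.1317) = 97.57°. In radians, H_s = 1.7029.
H_s sin φ sin δ = 1.7029 × -0.4337 × -0.2639 = 0.1949.
cos φ cos δ sin H_s = 0.9011 × 0.9646 × 0.9913 = 0.8616.
Q̄ = (1360/π) × (0.1949 + 0.8616) = 432.90 × 1.0565 = 457.36 W/m².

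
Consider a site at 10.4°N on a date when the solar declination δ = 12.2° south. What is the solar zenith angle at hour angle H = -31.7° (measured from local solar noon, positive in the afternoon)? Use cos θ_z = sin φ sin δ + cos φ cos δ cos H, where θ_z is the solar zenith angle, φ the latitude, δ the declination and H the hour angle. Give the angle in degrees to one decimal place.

cos θ_z = sin(10.4°) sin(-12.2°) + cos(10.4°) cos(-12.2°) cos(-31.70°) = -0.0381 + 0.8179 = 0.7798.
θ_z = arccos(0.7798) = 38.76°.

38.8°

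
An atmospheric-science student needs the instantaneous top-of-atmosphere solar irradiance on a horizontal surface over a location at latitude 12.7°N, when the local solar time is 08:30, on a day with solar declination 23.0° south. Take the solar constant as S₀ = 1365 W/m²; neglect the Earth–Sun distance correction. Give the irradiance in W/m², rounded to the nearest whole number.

629 W/m²

Hour angle H = 15° × (8.5 − 12) = -52.50°.
cos θ_z = sin φ sin δ + cos φ cos δ cos H = (0.2198)(-0.3907) + (0.9755)(0.9205)(0.6088) = 0.4608.
Top-of-atmosphere irradiance = S₀ cos θ_z = 1365 × 0.4608 = 628.99 W/m².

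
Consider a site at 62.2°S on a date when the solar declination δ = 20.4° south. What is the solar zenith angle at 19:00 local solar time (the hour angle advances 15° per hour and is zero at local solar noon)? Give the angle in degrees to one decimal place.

Hour angle H = 15° × (19 − 12) = 105.00°.
cos θ_z = sin(-62.2°) sin(-20.4°) + cos(-62.2°) cos(-20.4°) cos(105.00°) = 0.3083 + -0.1131 = 0.1952.
θ_z = arccos(0.1952) = 78.74°.

78.7°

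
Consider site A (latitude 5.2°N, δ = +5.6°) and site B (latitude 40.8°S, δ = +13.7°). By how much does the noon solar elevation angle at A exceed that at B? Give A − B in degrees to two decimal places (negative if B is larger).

A: 90° − |5.2 − (5.6)| = 89.60°.
B: 90° − |-40.8 − (13.7)| = 35.50°.
A − B = 89.60 − 35.50 = 54.10°.

+54.10°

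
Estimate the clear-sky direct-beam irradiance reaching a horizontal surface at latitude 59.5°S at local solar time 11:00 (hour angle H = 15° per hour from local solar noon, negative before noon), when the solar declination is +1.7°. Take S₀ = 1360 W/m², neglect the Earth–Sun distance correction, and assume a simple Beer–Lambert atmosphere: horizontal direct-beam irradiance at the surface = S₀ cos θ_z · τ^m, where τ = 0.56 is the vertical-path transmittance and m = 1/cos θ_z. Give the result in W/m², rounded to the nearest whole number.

181 W/m²

Hour angle H = 15° × (11 − 12) = -15.00°.
With φ = -59.5°, δ = 1.7°, H = -15.00°: sin φ sin δ = -0.0256, cos φ cos δ cos H = 0.4900, so cos θ_z = 0.4644.
Air mass m = 1/cos θ_z = 1/0.4644 = 2.153; τ^m = 0.56^2.153 = 0.2870.
Surface direct beam = 1360 × 0.4644 × 0.2870 = 181.26 W/m².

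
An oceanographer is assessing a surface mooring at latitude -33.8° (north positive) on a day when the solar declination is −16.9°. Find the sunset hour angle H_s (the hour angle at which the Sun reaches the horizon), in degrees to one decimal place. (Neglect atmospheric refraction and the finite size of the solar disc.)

−tan φ tan δ = −(-0.6694)(-0.3038) = -0.2034; H_s = arccos(-0.2034) = 101.74°.

101.7°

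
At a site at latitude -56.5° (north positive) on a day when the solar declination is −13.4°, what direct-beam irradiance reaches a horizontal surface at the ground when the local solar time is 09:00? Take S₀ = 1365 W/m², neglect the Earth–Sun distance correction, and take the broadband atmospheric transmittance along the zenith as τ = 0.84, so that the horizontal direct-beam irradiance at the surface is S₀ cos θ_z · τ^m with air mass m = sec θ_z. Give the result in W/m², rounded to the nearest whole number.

577 W/m²

Hour angle H = 15° × (9 − 12) = -45.00°.
With φ = -56.5°, δ = -13.4°, H = -45.00°: sin φ sin δ = 0.1933, cos φ cos δ cos H = 0.3797, so cos θ_z = 0.5730.
Air mass m = 1/cos θ_z = 1/0.5730 = 1.745; τ^m = 0.84^1.745 = 0.7377.
Surface direct beam = 1365 × 0.5730 × 0.7377 = 576.99 W/m².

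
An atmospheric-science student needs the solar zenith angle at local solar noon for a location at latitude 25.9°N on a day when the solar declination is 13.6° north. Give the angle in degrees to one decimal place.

12.3°

At local solar noon the hour angle is zero, so the zenith angle is |φ − δ| = |25.9° − (13.6°)| = 12.3°.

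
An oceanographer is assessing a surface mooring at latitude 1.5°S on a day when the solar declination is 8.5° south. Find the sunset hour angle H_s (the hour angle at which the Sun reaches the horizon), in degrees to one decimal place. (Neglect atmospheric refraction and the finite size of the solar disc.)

The sunset hour angle satisfies cos H_s = −tan φ tan δ = -0.0039, giving H_s = 90.22°.

90.2°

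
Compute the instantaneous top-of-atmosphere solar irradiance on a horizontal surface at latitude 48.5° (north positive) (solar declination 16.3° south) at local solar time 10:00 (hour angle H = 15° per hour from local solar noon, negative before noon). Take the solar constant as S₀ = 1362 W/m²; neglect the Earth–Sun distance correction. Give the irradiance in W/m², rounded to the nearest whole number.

Hour angle H = 15° × (10 − 12) = -30.00°.
cos θ_z = sin(48.5°) sin(-16.3°) + cos(48.5°) cos(-16.3°) cos(-30.00°) = -0.2102 + 0.5508 = 0.3406.
Top-of-atmosphere irradiance = S₀ cos θ_z = 1362 × 0.3406 = 463.90 W/m².

464 W/m²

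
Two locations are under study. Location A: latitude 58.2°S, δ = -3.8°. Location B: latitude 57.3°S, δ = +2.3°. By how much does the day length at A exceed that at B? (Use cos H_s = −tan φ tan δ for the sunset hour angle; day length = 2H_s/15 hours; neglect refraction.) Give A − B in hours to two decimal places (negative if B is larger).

+1.30 h

A: H_s = arccos(−tan -58.2° · tan -3.8°) = 96.15°, so 2H_s/15 = 12.8200 h.
B: H_s = arccos(−tan -57.3° · tan 2.3°) = 86.41°, so 2H_s/15 = 11.5213 h.
A − B = 12.8200 − 11.5213 = 1.2987 h.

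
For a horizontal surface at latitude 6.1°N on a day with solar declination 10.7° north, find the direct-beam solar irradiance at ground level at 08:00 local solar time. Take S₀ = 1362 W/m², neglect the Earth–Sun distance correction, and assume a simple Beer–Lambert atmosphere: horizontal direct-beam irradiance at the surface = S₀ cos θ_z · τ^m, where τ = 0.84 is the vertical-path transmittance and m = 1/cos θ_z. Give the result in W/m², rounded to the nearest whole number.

491 W/m²

Hour angle H = 15° × (8 − 12) = -60.00°.
cos θ_z = sin(6.1°) sin(10.7°) + cos(6.1°) cos(10.7°) cos(-60.00°) = 0.0197 + 0.4885 = 0.5082.
Air mass m = 1/cos θ_z = 1/0.5082 = 1.968; τ^m = 0.84^1.968 = 0.7095.
Surface direct beam = 1362 × 0.5082 × 0.7095 = 491.09 W/m².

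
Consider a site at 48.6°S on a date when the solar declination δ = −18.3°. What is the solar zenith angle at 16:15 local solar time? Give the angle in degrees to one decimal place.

59.1°

Hour angle H = 15° × (16.25 − 12) = 63.75°.
cos θ_z = sin(-48.6°) sin(-18.3°) + cos(-48.6°) cos(-18.3°) cos(63.75°) = 0.2355 + 0.2777 = 0.5132.
θ_z = arccos(0.5132) = 59.12°.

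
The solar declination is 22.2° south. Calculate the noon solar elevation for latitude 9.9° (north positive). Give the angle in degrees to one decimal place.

At local solar noon the hour angle is zero, so the elevation is 90° − |φ − δ| = 90° − |9.9° − (-22.2°)| = 90° − 32.1° = 57.9°.

57.9°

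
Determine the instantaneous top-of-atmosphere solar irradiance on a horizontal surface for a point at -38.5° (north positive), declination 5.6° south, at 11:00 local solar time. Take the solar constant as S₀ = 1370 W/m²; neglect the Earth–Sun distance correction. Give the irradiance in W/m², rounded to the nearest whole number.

1114 W/m²

Hour angle H = 15° × (11 − 12) = -15.00°.
With φ = -38.5°, δ = -5.6°, H = -15.00°: sin φ sin δ = 0.0607, cos φ cos δ cos H = 0.7523, so cos θ_z = 0.8130.
Top-of-atmosphere irradiance = S₀ cos θ_z = 1370 × 0.8130 = 1113.81 W/m².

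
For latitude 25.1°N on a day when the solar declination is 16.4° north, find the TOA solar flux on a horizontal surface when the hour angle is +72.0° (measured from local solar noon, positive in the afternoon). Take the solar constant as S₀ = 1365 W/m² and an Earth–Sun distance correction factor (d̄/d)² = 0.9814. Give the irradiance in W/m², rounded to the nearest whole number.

cos θ_z = sin(25.1°) sin(16.4°) + cos(25.1°) cos(16.4°) cos(72.00°) = 0.1198 + 0.2685 = 0.3883.
Top-of-atmosphere irradiance = S₀ (d̄/d)² cos θ_z = 1365 × 0.9814 × 0.3883 = 520.17 W/m².

520 W/m²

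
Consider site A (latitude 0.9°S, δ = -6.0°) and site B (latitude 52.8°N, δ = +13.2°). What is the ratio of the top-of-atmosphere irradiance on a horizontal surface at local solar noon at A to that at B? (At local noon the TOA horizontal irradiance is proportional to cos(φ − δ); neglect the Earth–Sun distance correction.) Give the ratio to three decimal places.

A: cos θ_z = cos(-0.9° − (-6.0°)) = 0.9960.
B: cos θ_z = cos(52.8° − (13.2°)) = 0.7705.
Ratio A/B = 0.9960 / 0.7705 = 1.2927.

1.293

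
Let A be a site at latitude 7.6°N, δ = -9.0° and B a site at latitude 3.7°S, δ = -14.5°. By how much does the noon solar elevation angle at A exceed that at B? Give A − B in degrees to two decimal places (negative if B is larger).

-5.80°

A: 90° − |7.6 − (-9.0)| = 73.40°.
B: 90° − |-3.7 − (-14.5)| = 79.20°.
A − B = 73.40 − 79.20 = -5.80°.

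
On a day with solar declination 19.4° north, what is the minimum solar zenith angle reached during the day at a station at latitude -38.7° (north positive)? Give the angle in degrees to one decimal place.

At local solar noon the hour angle is zero, so the zenith angle is |φ − δ| = |-38.7° − (19.4°)| = 58.1°.

58.1°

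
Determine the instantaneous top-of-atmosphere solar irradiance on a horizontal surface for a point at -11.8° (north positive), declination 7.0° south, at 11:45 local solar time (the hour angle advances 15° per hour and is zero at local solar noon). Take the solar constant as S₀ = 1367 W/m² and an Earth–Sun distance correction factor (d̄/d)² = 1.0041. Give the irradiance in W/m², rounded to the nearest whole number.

Hour angle H = 15° × (11.75 − 12) = -3.75°.
cos θ_z = sin(-11.8°) sin(-7.0°) + cos(-11.8°) cos(-7.0°) cos(-3.75°) = 0.0249 + 0.9695 = 0.9944.
Top-of-atmosphere irradiance = S₀ (d̄/d)² cos θ_z = 1367 × 1.0041 × 0.9944 = 1364.92 W/m².

1365 W/m²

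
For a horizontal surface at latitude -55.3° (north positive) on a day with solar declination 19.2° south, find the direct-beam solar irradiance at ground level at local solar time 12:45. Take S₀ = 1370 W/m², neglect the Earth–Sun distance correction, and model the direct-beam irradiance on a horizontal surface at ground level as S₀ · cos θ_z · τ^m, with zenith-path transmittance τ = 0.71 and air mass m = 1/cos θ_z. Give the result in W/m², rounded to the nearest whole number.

Hour angle H = 15° × (12.75 − 12) = 11.25°.
cos θ_z = sin φ sin δ + cos φ cos δ cos H = (-0.8221)(-0.3289) + (0.5693)(0.9444)(0.9808) = 0.7977.
Air mass m = 1/cos θ_z = 1/0.7977 = 1.254; τ^m = 0.71^1.254 = 0.6508.
Surface direct beam = 1370 × 0.7977 × 0.6508 = 711.23 W/m².

711 W/m²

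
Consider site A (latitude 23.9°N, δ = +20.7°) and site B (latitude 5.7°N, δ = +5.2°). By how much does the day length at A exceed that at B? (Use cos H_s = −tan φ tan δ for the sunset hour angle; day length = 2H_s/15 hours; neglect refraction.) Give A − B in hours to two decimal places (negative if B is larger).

A: H_s = arccos(−tan 23.9° · tan 20.7°) = 99.64°, so 2H_s/15 = 13.2853 h.
B: H_s = arccos(−tan 5.7° · tan 5.2°) = 90.52°, so 2H_s/15 = 12.0693 h.
A − B = 13.2853 − 12.0693 = 1.2160 h.

+1.22 h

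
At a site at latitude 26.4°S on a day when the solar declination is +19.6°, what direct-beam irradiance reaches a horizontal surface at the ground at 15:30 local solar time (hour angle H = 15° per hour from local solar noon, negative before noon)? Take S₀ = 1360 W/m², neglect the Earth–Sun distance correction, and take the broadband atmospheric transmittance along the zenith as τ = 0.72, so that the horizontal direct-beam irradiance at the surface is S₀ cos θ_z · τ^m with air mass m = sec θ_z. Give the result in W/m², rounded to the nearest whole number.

201 W/m²

Hour angle H = 15° × (15.5 − 12) = 52.50°.
cos θ_z = sin φ sin δ + cos φ cos δ cos H = (-0.4446)(0.3355) + (0.8957)(0.9421)(0.6088) = 0.3646.
Air mass m = 1/cos θ_z = 1/0.3646 = 2.743; τ^m = 0.72^2.743 = 0.4061.
Surface direct beam = 1360 × 0.3646 × 0.4061 = 201.37 W/m².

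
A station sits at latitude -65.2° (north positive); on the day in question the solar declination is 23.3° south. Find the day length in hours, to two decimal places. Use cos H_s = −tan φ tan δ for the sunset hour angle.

21.17 hours

cos H_s = −tan(-65.2°) · tan(-23.3°) = -0.9321, so H_s = arccos(-0.9321) = 158.76°.
Day length = 2 H_s / 15° h⁻¹ = 317.52° / 15 = 21.168 h.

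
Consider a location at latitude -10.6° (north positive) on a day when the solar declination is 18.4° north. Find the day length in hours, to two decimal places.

11.52 hours

cos H_s = −tan(-10.6°) · tan(18.4°) = 0.0623, so H_s = arccos(0.0623) = 86.43°.
Day length = 2 H_s / 15° h⁻¹ = 172.86° / 15 = 11.524 h.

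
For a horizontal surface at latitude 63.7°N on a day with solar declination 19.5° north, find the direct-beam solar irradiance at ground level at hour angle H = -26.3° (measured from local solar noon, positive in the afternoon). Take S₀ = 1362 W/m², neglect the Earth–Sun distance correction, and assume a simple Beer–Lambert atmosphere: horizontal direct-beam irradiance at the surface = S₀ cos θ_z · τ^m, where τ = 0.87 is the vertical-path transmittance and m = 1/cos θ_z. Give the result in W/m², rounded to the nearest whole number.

746 W/m²

cos θ_z = sin φ sin δ + cos φ cos δ cos H = (0.8965)(0.3338) + (0.4431)(0.9426)(0.8965) = 0.6737.
Air mass m = 1/cos θ_z = 1/0.6737 = 1.484; τ^m = 0.87^1.484 = 0.8133.
Surface direct beam = 1362 × 0.6737 × 0.8133 = 746.27 W/m².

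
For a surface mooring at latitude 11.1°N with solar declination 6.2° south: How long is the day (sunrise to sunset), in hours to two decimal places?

11.84 hours

−tan φ tan δ = −(0.1962)(-0.1086) = 0.0213; H_s = arccos(0.0213) = 88.78°.
Day length = 2 H_s / 15° h⁻¹ = 177.56° / 15 = 11.837 h.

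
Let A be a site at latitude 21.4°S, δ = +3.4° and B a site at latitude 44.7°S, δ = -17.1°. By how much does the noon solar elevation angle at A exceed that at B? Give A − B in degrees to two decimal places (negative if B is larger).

A: 90° − |-21.4 − (3.4)| = 65.20°.
B: 90° − |-44.7 − (-17.1)| = 62.40°.
A − B = 65.20 − 62.40 = 2.80°.

+2.80°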